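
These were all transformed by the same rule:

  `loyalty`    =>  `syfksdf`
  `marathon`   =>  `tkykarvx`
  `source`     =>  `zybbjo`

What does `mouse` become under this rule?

Shifts by position in loyalty: pos 0: l→s (+7), pos 1: o→y (+10), pos 2: y→f (+7), pos 3: a→k (+10) — repeating every 2. It's a Vigenère-style cipher with numeric key [7,10]: position i shifts by key[i mod 2].
Applying it to mouse: m+7=t, o+10=y, u+7=b, s+10=c, e+7=l.

tybcl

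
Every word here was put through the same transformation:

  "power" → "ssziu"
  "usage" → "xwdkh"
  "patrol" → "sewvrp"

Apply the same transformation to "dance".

It's a Vigenère-style cipher with numeric key [3,4]: position i shifts by key[i mod 2].
For dance: d+3=g, a+4=e, n+3=q, c+4=g, e+3=h.

geqgh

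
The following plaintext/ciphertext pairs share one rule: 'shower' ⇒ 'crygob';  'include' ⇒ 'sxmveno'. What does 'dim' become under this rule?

Compare letters: s→c is +10, h→r is +10, o→y is +10 — a constant shift. Every letter moves 10 places later in the alphabet, wrapping around z→a.
Applying it to dim: d+10=n, i+10=s, m+10=w.

nsw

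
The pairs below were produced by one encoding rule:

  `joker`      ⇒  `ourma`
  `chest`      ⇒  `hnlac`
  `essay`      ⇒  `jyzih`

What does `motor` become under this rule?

ruawa

Each letter shifts forward by (position + 5), i.e. 5, 6, 7, … — the shift grows by one for each successive letter.
For motor: m+5=r, o+6=u, t+7=a, o+8=w, r+9=a.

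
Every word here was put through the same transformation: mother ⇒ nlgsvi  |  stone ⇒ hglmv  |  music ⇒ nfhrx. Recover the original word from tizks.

Each pair mirrors across the alphabet (m↔n, o↔l, t↔g): positions sum to 25. This is the alphabet-reversal cipher (Atbash): a becomes z, b becomes y, etc.
Undoing it on tizks: t↔g, i↔r, z↔a, k↔p, s↔h.

graph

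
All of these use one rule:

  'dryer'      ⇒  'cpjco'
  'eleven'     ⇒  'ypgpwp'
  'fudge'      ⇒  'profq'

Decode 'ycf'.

urn

The output letters match the input read backwards, each shifted +11: dryer reversed is reyrd. Two steps: reverse the string, then apply a Caesar shift of +11.
Undoing it on ycf: shift back: y−11=n, c−11=r, f−11=u → nru; then reverse → urn.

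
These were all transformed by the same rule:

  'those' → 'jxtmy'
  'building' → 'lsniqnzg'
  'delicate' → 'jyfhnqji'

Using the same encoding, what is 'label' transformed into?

Two steps: reverse the string, then apply a Caesar shift of +5.
For label: reverse → lebal; then shift: l+5=q, e+5=j, b+5=g, a+5=f, l+5=q.

qjgfq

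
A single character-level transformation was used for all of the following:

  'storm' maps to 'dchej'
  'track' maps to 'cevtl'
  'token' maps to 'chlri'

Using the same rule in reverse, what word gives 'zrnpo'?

Treating letters as 0–25, the rule is x ↦ 25x + 21 (mod 26).
Decoding zrnpo: z(25)→25·(25−21)≡22=w; r(17)→25·(17−21)≡4=e; n(13)→25·(13−21)≡8=i; p(15)→25·(15−21)≡6=g; o(14)→25·(14−21)≡7=h (all mod 26).

weigh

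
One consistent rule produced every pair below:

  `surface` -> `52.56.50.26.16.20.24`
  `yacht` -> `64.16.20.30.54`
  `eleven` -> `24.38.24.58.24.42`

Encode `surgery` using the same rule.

52.56.50.28.24.50.64

s(#19)→52 and u(#21)→56: differences scale by 2, so n = 2·pos + 14. Each letter becomes 2×(its alphabet position, a=1..z=26) + 14.
Applying it to surgery: s=19→52, u=21→56, r=18→50, g=7→28, e=5→24, r=18→50, y=25→64.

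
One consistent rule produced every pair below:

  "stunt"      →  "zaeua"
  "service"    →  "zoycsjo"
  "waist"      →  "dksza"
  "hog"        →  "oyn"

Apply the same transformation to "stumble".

Two shifts are in play — +10 for a/e/i/o/u, +7 for every other letter.
For stumble: s(cons)+7=z, t(cons)+7=a, u(vowel)+10=e, m(cons)+7=t, b(cons)+7=i, l(cons)+7=s, e(vowel)+10=o.

zaetiso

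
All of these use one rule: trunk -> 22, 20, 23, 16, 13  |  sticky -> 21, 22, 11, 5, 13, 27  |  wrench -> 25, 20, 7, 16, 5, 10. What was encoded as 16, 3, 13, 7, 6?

Letters become their 1-based position plus 2 (so a→3, b→4, …).
Reversing it on 16, 3, 13, 7, 6: 16→(16−2)÷1=14=n, 3→(3−2)÷1=1=a, 13→(13−2)÷1=11=k, 7→(7−2)÷1=5=e, 6→(6−2)÷1=4=d.

naked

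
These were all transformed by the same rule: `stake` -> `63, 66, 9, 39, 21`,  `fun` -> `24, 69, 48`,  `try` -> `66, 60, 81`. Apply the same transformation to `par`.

54, 9, 60

s(#19)→63 and t(#20)→66: differences scale by 3, so n = 3·pos + 6. With a=1..z=26, the number is 3·pos + 6.
For par: p=16→54, a=1→9, r=18→60.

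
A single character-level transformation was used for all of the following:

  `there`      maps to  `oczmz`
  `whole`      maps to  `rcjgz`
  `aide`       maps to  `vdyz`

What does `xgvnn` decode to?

class

Every letter moves 21 places later in the alphabet, wrapping around z→a.
Reversing it on xgvnn: x−21=c, g−21=l, v−21=a, n−21=s, n−21=s.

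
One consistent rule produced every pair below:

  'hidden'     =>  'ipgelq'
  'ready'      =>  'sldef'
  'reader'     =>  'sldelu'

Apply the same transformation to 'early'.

fhumf

Shifts by position in hidden: pos 0: h→i (+1), pos 1: i→p (+7), pos 2: d→g (+3), pos 3: d→e (+1), pos 4: e→l (+7), pos 5: n→q (+3) — repeating every 3. A repeating key of period 3 is used — shifts +1, +7, +3 over and over.
Applying it to early: e+1=f, a+7=h, r+3=u, l+1=m, y+7=f.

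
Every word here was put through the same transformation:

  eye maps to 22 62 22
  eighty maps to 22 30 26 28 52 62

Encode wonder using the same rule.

e(#5)→22 and y(#25)→62: differences scale by 2, so n = 2·pos + 12. Each letter becomes 2×(its alphabet position, a=1..z=26) + 12.
Applying it to wonder: w=23→58, o=15→42, n=14→40, d=4→20, e=5→22, r=18→48.

58 42 40 20 22 48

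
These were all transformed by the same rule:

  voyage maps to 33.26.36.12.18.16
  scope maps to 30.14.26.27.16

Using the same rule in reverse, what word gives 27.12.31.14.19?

patch

v is letter #22 and maps to 33: an offset of 11. The number is (letter's place in the alphabet, a=1) + 11.
Decoding 27.12.31.14.19: 27→(27−11)÷1=16=p, 12→(12−11)÷1=1=a, 31→(31−11)÷1=20=t, 14→(14−11)÷1=3=c, 19→(19−11)÷1=8=h.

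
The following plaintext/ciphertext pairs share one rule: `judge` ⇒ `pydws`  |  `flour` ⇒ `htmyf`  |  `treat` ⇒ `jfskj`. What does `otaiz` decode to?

j(9)→p(15) and u(20)→y(24) fit y≡15x+10 (mod 26); the inverse of 15 mod 26 is 7. Each letter's alphabet position (a=0..z=25) is mapped through 15·x+10 mod 26 — an affine cipher.
Undoing it on otaiz: o(14)→7·(14−10)≡2=c; t(19)→7·(19−10)≡11=l; a(0)→7·(0−10)≡8=i; i(8)→7·(8−10)≡12=m; z(25)→7·(25−10)≡1=b (all mod 26).

climb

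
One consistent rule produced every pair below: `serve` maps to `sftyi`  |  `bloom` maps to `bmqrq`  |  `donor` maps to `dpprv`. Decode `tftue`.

terra

In serve: s→s is +0, e→f is +1, r→t is +2, v→y is +3 — the shift increases by 1 each position. Each letter shifts forward by its position index (0, 1, 2, …) — the shift grows by one for each successive letter.
Decoding tftue: t−0=t, f−1=e, t−2=r, u−3=r, e−4=a.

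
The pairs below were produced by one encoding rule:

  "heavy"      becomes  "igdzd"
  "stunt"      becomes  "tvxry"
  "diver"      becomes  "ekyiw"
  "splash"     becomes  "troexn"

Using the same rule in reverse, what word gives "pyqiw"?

owner

In heavy: h→i is +1, e→g is +2, a→d is +3, v→z is +4 — the shift increases by 1 each position. Each letter shifts forward by (position + 1), i.e. 1, 2, 3, … — the shift grows by one for each successive letter.
Decoding pyqiw: p−1=o, y−2=w, q−3=n, i−4=e, w−5=r.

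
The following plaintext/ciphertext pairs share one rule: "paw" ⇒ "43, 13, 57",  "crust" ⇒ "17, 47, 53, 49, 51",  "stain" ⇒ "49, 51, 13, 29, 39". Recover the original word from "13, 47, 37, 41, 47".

armor

The formula is n = 2×(alphabet index, a=1) + 11.
Undoing it on 13, 47, 37, 41, 47: 13→(13−11)÷2=1=a, 47→(47−11)÷2=18=r, 37→(37−11)÷2=13=m, 41→(41−11)÷2=15=o, 47→(47−11)÷2=18=r.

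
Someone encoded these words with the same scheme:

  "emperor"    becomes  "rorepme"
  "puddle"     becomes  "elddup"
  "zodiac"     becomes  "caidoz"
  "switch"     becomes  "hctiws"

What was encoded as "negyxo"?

The output letters match the input read backwards: emperor reversed is rorepme. The word is simply reversed.
Undoing it on negyxo: then reverse → oxygen.

oxygen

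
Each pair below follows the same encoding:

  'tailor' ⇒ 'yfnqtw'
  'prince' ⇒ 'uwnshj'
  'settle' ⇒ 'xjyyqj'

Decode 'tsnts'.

onion

This is a Caesar cipher with shift 5.
Decoding tsnts: t−5=o, s−5=n, n−5=i, t−5=o, s−5=n.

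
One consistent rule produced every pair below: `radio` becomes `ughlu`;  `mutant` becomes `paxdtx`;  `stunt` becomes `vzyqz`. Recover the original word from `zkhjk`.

wedge

Shifts by position in radio: pos 0: r→u (+3), pos 1: a→g (+6), pos 2: d→h (+4), pos 3: i→l (+3), pos 4: o→u (+6) — repeating every 3. The shifts repeat in a cycle of length 3: positions 0,1,… shift by +3, +6, +4, then the pattern repeats.
Undoing it on zkhjk: z−3=w, k−6=e, h−4=d, j−3=g, k−6=e.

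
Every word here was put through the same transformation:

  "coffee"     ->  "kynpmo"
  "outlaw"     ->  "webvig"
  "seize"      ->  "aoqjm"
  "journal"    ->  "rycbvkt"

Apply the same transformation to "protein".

Shifts by position in coffee: pos 0: c→k (+8), pos 1: o→y (+10), pos 2: f→n (+8), pos 3: f→p (+10) — repeating every 2. The shifts repeat in a cycle of length 2: positions 0,1,… shift by +8, +10, then the pattern repeats.
Applying it to protein: p+8=x, r+10=b, o+8=w, t+10=d, e+8=m, i+10=s, n+8=v.

xbwdmsv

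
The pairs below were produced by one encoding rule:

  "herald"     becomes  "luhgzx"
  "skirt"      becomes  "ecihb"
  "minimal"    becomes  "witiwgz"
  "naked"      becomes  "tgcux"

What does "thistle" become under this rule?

bliebzu

h(7)→l(11) and e(4)→u(20) fit y≡23x+6 (mod 26); the inverse of 23 mod 26 is 17. Each letter's alphabet position (a=0..z=25) is mapped through 23·x+6 mod 26 — an affine cipher.
Applying it to thistle: t(19)→23·19+6≡1=b; h(7)→23·7+6≡11=l; i(8)→23·8+6≡8=i; s(18)→23·18+6≡4=e; t(19)→23·19+6≡1=b; l(11)→23·11+6≡25=z; e(4)→23·4+6≡20=u (all mod 26).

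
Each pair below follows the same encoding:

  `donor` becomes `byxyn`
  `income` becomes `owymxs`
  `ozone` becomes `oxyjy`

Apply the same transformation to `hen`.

xor

The output letters match the input read backwards, each shifted +10: donor reversed is ronod. Read the word backwards and shift each letter +10.
For hen: reverse → neh; then shift: n+10=x, e+10=o, h+10=r.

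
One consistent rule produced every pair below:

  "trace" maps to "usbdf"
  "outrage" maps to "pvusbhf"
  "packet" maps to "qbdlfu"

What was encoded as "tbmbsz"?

It's a constant shift of +1 (ROT1).
Reversing it on tbmbsz: t−1=s, b−1=a, m−1=l, b−1=a, s−1=r, z−1=y.

salary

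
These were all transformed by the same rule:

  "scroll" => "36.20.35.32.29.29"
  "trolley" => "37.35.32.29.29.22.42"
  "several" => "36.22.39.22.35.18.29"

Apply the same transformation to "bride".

s is letter #19 and maps to 36: an offset of 17. Letters become their 1-based position plus 17 (so a→18, b→19, …).
On bride: b=2→19, r=18→35, i=9→26, d=4→21, e=5→22.

19.35.26.21.22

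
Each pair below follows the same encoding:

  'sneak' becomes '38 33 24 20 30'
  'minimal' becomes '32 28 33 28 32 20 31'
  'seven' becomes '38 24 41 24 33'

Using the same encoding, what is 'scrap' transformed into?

s is letter #19 and maps to 38: an offset of 19. The number is (letter's place in the alphabet, a=1) + 19.
For scrap: s=19→38, c=3→22, r=18→37, a=1→20, p=16→35.

38 22 37 20 35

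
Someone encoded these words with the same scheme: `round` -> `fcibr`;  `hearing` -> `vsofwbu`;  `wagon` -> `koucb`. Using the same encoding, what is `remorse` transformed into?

Compare letters: r→f is +14, o→c is +14, u→i is +14 — a constant shift. It's a constant shift of +14 (ROT14).
Applying it to remorse: r+14=f, e+14=s, m+14=a, o+14=c, r+14=f, s+14=g, e+14=s.

fsacfgs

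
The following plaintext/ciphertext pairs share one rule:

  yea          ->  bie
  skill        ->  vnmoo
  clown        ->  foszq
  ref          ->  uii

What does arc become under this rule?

The shift depends on letter class: consonant y→b is +3, but vowel e→i is +4. Two shifts are in play — +4 for a/e/i/o/u, +3 for every other letter.
Applying it to arc: a(vowel)+4=e, r(cons)+3=u, c(cons)+3=f.

euf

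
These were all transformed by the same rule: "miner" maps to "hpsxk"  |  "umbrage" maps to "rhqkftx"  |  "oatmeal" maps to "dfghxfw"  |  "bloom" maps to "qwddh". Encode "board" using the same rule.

Treating letters as 0–25, the rule is x ↦ 11x + 5 (mod 26).
Applying it to board: b(1)→11·1+5≡16=q; o(14)→11·14+5≡3=d; a(0)→11·0+5≡5=f; r(17)→11·17+5≡10=k; d(3)→11·3+5≡12=m (all mod 26).

qdfkm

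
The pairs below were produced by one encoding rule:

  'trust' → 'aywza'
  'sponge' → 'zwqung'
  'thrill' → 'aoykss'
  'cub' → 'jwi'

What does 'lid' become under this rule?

skk

The shift depends on letter class: consonant t→a is +7, but vowel u→w is +2. The rule splits by letter class: vowels +2, consonants +7.
For lid: l(cons)+7=s, i(vowel)+2=k, d(cons)+7=k.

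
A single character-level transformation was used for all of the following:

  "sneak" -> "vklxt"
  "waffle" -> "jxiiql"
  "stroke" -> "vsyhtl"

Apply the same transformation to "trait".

syxzs

s(18)→v(21) and n(13)→k(10) fit y≡23x+23 (mod 26); the inverse of 23 mod 26 is 17. Treating letters as 0–25, the rule is x ↦ 23x + 23 (mod 26).
Applying it to trait: t(19)→23·19+23≡18=s; r(17)→23·17+23≡24=y; a(0)→23·0+23≡23=x; i(8)→23·8+23≡25=z; t(19)→23·19+23≡18=s (all mod 26).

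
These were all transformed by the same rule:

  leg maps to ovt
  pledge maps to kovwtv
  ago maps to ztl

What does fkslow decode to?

This is the alphabet-reversal cipher (Atbash): a becomes z, b becomes y, etc.
Reversing it on fkslow: f↔u, k↔p, s↔h, l↔o, o↔l, w↔d.

uphold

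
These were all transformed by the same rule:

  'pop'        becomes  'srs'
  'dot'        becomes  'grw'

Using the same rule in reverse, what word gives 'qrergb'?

nobody

Compare letters: p→s is +3, o→r is +3, p→s is +3 — a constant shift. It's a constant shift of +3 (ROT3).
Reversing it on qrergb: q−3=n, r−3=o, e−3=b, r−3=o, g−3=d, b−3=y.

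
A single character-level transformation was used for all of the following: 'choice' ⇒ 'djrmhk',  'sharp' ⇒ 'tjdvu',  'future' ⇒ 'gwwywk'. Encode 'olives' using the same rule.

In choice: c→d is +1, h→j is +2, o→r is +3, i→m is +4 — the shift increases by 1 each position. Each letter shifts forward by (position + 1), i.e. 1, 2, 3, … — the shift grows by one for each successive letter.
Applying it to olives: o+1=p, l+2=n, i+3=l, v+4=z, e+5=j, s+6=y.

pnlzjy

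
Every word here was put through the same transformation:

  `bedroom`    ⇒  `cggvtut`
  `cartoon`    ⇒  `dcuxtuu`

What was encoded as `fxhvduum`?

everyone

In bedroom: b→c is +1, e→g is +2, d→g is +3, r→v is +4 — the shift increases by 1 each position. The shift increases by 1 at each position, starting from +1: 1, 2, 3, ….
Undoing it on fxhvduum: f−1=e, x−2=v, h−3=e, v−4=r, d−5=y, u−6=o, u−7=n, m−8=e.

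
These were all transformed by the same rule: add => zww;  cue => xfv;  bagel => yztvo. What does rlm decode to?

Each pair mirrors across the alphabet (a↔z, d↔w, d↔w): positions sum to 25. This is the alphabet-reversal cipher (Atbash): a becomes z, b becomes y, etc.
Decoding rlm: r↔i, l↔o, m↔n.

ion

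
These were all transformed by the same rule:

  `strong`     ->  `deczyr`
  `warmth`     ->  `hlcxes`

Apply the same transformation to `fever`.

qpgpc

Compare letters: s→d is +11, t→e is +11, r→c is +11 — a constant shift. This is a Caesar cipher with shift 11.
On fever: f+11=q, e+11=p, v+11=g, e+11=p, r+11=c.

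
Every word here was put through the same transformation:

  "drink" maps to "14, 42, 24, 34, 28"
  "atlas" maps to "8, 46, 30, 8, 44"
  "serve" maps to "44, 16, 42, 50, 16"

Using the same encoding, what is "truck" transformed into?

46, 42, 48, 12, 28

d(#4)→14 and r(#18)→42: differences scale by 2, so n = 2·pos + 6. The formula is n = 2×(alphabet index, a=1) + 6.
For truck: t=20→46, r=18→42, u=21→48, c=3→12, k=11→28.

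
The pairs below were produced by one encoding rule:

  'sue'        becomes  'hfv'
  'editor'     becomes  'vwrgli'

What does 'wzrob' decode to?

daily

This is the alphabet-reversal cipher (Atbash): a becomes z, b becomes y, etc.
Reversing it on wzrob: w↔d, z↔a, r↔i, o↔l, b↔y.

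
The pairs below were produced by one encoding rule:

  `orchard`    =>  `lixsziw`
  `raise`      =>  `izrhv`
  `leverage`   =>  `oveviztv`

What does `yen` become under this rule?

Each letter is replaced by its mirror in the alphabet: a↔z, b↔y, c↔x, and so on (the Atbash cipher).
On yen: y↔b, e↔v, n↔m.

bvm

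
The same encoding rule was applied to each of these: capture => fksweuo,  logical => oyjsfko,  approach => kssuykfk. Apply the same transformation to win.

zsq

The shift depends on letter class: consonant c→f is +3, but vowel a→k is +10. Two shifts are in play — +10 for a/e/i/o/u, +3 for every other letter.
For win: w(cons)+3=z, i(vowel)+10=s, n(cons)+3=q.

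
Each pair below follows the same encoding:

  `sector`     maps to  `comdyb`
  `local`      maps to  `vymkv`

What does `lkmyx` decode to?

Compare letters: s→c is +10, e→o is +10, c→m is +10 — a constant shift. Every letter moves 10 places later in the alphabet, wrapping around z→a.
Undoing it on lkmyx: l−10=b, k−10=a, m−10=c, y−10=o, x−10=n.

bacon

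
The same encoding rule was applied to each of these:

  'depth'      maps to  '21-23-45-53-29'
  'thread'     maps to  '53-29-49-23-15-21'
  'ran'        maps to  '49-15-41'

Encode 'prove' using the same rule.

45-49-43-57-23

d(#4)→21 and e(#5)→23: differences scale by 2, so n = 2·pos + 13. With a=1..z=26, the number is 2·pos + 13.
On prove: p=16→45, r=18→49, o=15→43, v=22→57, e=5→23.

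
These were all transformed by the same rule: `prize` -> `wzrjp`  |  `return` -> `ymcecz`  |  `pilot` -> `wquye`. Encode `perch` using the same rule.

In prize: p→w is +7, r→z is +8, i→r is +9, z→j is +10 — the shift increases by 1 each position. The shift increases by 1 at each position, starting from +7: 7, 8, 9, ….
For perch: p+7=w, e+8=m, r+9=a, c+10=m, h+11=s.

wmams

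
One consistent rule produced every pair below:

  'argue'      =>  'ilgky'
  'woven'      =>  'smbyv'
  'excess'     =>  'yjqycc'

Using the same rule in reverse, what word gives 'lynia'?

a(0)→i(8) and r(17)→l(11) fit y≡17x+8 (mod 26); the inverse of 17 mod 26 is 23. Each letter's alphabet position (a=0..z=25) is mapped through 17·x+8 mod 26 — an affine cipher.
Decoding lynia: l(11)→23·(11−8)≡17=r; y(24)→23·(24−8)≡4=e; n(13)→23·(13−8)≡11=l; i(8)→23·(8−8)≡0=a; a(0)→23·(0−8)≡24=y (all mod 26).

relay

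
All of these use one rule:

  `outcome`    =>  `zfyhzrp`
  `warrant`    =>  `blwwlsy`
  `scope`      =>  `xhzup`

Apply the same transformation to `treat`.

The shift depends on letter class: consonant t→y is +5, but vowel o→z is +11. Two shifts are in play — +11 for a/e/i/o/u, +5 for every other letter.
Applying it to treat: t(cons)+5=y, r(cons)+5=w, e(vowel)+11=p, a(vowel)+11=l, t(cons)+5=y.

ywply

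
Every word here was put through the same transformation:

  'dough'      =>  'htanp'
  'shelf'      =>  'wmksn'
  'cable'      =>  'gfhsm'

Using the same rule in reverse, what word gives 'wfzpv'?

In dough: d→h is +4, o→t is +5, u→a is +6, g→n is +7 — the shift increases by 1 each position. Each letter shifts forward by (position + 4), i.e. 4, 5, 6, … — the shift grows by one for each successive letter.
Reversing it on wfzpv: w−4=s, f−5=a, z−6=t, p−7=i, v−8=n.

satin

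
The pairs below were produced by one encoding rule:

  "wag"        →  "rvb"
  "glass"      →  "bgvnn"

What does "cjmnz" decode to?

horse

Compare letters: w→r is +21, a→v is +21, g→b is +21 — a constant shift. It's a constant shift of +21 (ROT21).
Reversing it on cjmnz: c−21=h, j−21=o, m−21=r, n−21=s, z−21=e.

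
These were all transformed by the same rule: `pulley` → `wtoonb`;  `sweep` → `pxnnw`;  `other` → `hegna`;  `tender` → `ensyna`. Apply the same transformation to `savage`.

p(15)→w(22) and u(20)→t(19) fit y≡15x+5 (mod 26); the inverse of 15 mod 26 is 7. Treating letters as 0–25, the rule is x ↦ 15x + 5 (mod 26).
For savage: s(18)→15·18+5≡15=p; a(0)→15·0+5≡5=f; v(21)→15·21+5≡8=i; a(0)→15·0+5≡5=f; g(6)→15·6+5≡17=r; e(4)→15·4+5≡13=n (all mod 26).

pfifrn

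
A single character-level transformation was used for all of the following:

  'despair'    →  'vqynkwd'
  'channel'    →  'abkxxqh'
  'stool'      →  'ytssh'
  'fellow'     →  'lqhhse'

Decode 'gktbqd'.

gather

d(3)→v(21) and e(4)→q(16) fit y≡21x+10 (mod 26); the inverse of 21 mod 26 is 5. Treating letters as 0–25, the rule is x ↦ 21x + 10 (mod 26).
Reversing it on gktbqd: g(6)→5·(6−10)≡6=g; k(10)→5·(10−10)≡0=a; t(19)→5·(19−10)≡19=t; b(1)→5·(1−10)≡7=h; q(16)→5·(16−10)≡4=e; d(3)→5·(3−10)≡17=r (all mod 26).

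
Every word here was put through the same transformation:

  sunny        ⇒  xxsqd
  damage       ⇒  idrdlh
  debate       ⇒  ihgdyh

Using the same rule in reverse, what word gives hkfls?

Shifts by position in sunny: pos 0: s→x (+5), pos 1: u→x (+3), pos 2: n→s (+5), pos 3: n→q (+3) — repeating every 2. The shifts repeat in a cycle of length 2: positions 0,1,… shift by +5, +3, then the pattern repeats.
Undoing it on hkfls: h−5=c, k−3=h, f−5=a, l−3=i, s−5=n.

chain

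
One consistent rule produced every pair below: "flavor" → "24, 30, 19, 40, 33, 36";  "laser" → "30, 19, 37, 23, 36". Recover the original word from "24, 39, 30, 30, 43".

fully

f is letter #6 and maps to 24: an offset of 18. Letters become their 1-based position plus 18 (so a→19, b→20, …).
Reversing it on 24, 39, 30, 30, 43: 24→(24−18)÷1=6=f, 39→(39−18)÷1=21=u, 30→(30−18)÷1=12=l, 30→(30−18)÷1=12=l, 43→(43−18)÷1=25=y.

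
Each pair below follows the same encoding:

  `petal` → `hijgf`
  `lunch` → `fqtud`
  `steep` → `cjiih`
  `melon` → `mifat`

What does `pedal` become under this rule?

p(15)→h(7) and e(4)→i(8) fit y≡7x+6 (mod 26); the inverse of 7 mod 26 is 15. Each letter's alphabet position (a=0..z=25) is mapped through 7·x+6 mod 26 — an affine cipher.
For pedal: p(15)→7·15+6≡7=h; e(4)→7·4+6≡8=i; d(3)→7·3+6≡1=b; a(0)→7·0+6≡6=g; l(11)→7·11+6≡5=f (all mod 26).

hibgf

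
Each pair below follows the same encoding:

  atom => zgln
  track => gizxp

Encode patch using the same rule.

Each pair mirrors across the alphabet (a↔z, t↔g, o↔l): positions sum to 25. Each letter is replaced by its mirror in the alphabet: a↔z, b↔y, c↔x, and so on (the Atbash cipher).
Applying it to patch: p↔k, a↔z, t↔g, c↔x, h↔s.

kzgxs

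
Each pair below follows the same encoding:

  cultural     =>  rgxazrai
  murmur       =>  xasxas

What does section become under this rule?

tuoziky

The output letters match the input read backwards, each shifted +6: cultural reversed is larutluc. Two steps: reverse the string, then apply a Caesar shift of +6.
Applying it to section: reverse → noitces; then shift: n+6=t, o+6=u, i+6=o, t+6=z, c+6=i, e+6=k, s+6=y.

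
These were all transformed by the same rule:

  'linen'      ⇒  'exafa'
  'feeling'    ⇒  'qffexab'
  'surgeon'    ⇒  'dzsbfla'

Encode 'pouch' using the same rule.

Each letter's alphabet position (a=0..z=25) is mapped through 11·x+13 mod 26 — an affine cipher.
Applying it to pouch: p(15)→11·15+13≡22=w; o(14)→11·14+13≡11=l; u(20)→11·20+13≡25=z; c(2)→11·2+13≡9=j; h(7)→11·7+13≡12=m (all mod 26).

wlzjm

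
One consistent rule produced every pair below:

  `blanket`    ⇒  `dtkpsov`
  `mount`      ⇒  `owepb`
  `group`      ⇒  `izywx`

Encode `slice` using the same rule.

Shifts by position in blanket: pos 0: b→d (+2), pos 1: l→t (+8), pos 2: a→k (+10), pos 3: n→p (+2), pos 4: k→s (+8), pos 5: e→o (+10) — repeating every 3. It's a Vigenère-style cipher with numeric key [2,8,10]: position i shifts by key[i mod 3].
On slice: s+2=u, l+8=t, i+10=s, c+2=e, e+8=m.

utsem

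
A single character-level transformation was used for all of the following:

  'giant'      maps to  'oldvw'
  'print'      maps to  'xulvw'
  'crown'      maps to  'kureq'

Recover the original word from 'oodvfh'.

glance

Shifts by position in giant: pos 0: g→o (+8), pos 1: i→l (+3), pos 2: a→d (+3), pos 3: n→v (+8), pos 4: t→w (+3) — repeating every 3. It's a Vigenère-style cipher with numeric key [8,3,3]: position i shifts by key[i mod 3].
Reversing it on oodvfh: o−8=g, o−3=l, d−3=a, v−8=n, f−3=c, h−3=e.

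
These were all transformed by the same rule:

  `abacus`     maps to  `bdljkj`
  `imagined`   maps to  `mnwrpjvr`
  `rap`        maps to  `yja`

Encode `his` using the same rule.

Two steps: reverse the string, then apply a Caesar shift of +9.
On his: reverse → sih; then shift: s+9=b, i+9=r, h+9=q.

brq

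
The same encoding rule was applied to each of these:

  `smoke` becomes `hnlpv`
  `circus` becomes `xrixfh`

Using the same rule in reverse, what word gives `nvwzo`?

Each pair mirrors across the alphabet (s↔h, m↔n, o↔l): positions sum to 25. Letters are reflected about the middle of the alphabet (position → 25−position): Atbash.
Reversing it on nvwzo: n↔m, v↔e, w↔d, z↔a, o↔l.

medal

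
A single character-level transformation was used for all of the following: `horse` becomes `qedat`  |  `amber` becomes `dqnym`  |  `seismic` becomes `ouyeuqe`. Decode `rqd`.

ref

Read the word backwards and shift each letter +12.
Reversing it on rqd: shift back: r−12=f, q−12=e, d−12=r → fer; then reverse → ref.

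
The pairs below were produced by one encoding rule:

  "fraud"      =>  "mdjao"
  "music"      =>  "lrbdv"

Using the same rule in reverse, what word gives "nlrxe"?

The output letters match the input read backwards, each shifted +9: fraud reversed is duarf. Read the word backwards and shift each letter +9.
Undoing it on nlrxe: shift back: n−9=e, l−9=c, r−9=i, x−9=o, e−9=v → eciov; then reverse → voice.

voice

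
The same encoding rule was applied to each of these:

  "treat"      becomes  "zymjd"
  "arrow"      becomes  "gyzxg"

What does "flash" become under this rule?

lsibr

In treat: t→z is +6, r→y is +7, e→m is +8, a→j is +9 — the shift increases by 1 each position. Each letter shifts forward by (position + 6), i.e. 6, 7, 8, … — the shift grows by one for each successive letter.
Applying it to flash: f+6=l, l+7=s, a+8=i, s+9=b, h+10=r.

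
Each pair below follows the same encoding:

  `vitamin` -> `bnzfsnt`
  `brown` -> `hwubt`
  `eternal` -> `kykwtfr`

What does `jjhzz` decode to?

debut

Shifts by position in vitamin: pos 0: v→b (+6), pos 1: i→n (+5), pos 2: t→z (+6), pos 3: a→f (+5) — repeating every 2. It's a Vigenère-style cipher with numeric key [6,5]: position i shifts by key[i mod 2].
Undoing it on jjhzz: j−6=d, j−5=e, h−6=b, z−5=u, z−6=t.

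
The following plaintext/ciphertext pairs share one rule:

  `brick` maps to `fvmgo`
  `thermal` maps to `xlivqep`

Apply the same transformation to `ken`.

Each letter is shifted forward by 4 in the alphabet (a Caesar shift of +4).
Applying it to ken: k+4=o, e+4=i, n+4=r.

oir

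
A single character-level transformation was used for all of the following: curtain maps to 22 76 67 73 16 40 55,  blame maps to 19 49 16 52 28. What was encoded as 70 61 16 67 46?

The formula is n = 3×(alphabet index, a=1) + 13.
Decoding 70 61 16 67 46: 70→(70−13)÷3=19=s, 61→(61−13)÷3=16=p, 16→(16−13)÷3=1=a, 67→(67−13)÷3=18=r, 46→(46−13)÷3=11=k.

spark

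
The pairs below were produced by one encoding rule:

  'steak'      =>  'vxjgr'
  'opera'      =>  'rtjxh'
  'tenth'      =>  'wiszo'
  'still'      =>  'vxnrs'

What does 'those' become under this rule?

In steak: s→v is +3, t→x is +4, e→j is +5, a→g is +6 — the shift increases by 1 each position. Letter i (0-indexed) is shifted by i+3, so successive shifts are 3, 4, 5, ….
On those: t+3=w, h+4=l, o+5=t, s+6=y, e+7=l.

wltyl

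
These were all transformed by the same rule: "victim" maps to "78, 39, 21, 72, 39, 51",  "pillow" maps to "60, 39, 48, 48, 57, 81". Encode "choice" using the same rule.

v(#22)→78 and i(#9)→39: differences scale by 3, so n = 3·pos + 12. The formula is n = 3×(alphabet index, a=1) + 12.
Applying it to choice: c=3→21, h=8→36, o=15→57, i=9→39, c=3→21, e=5→27.

21, 36, 57, 39, 21, 27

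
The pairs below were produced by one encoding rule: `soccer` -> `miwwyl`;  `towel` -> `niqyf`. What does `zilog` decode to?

Compare letters: s→m is +20, o→i is +20, c→w is +20 — a constant shift. Each letter is shifted forward by 20 in the alphabet (a Caesar shift of +20).
Reversing it on zilog: z−20=f, i−20=o, l−20=r, o−20=u, g−20=m.

forum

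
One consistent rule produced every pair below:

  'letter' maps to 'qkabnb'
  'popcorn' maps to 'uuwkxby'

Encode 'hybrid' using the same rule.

meizrn

In letter: l→q is +5, e→k is +6, t→a is +7, t→b is +8 — the shift increases by 1 each position. Each letter shifts forward by (position + 5), i.e. 5, 6, 7, … — the shift grows by one for each successive letter.
Applying it to hybrid: h+5=m, y+6=e, b+7=i, r+8=z, i+9=r, d+10=n.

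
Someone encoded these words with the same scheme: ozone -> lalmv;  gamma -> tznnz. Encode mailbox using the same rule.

Each pair mirrors across the alphabet (o↔l, z↔a, o↔l): positions sum to 25. Letters are reflected about the middle of the alphabet (position → 25−position): Atbash.
Applying it to mailbox: m↔n, a↔z, i↔r, l↔o, b↔y, o↔l, x↔c.

nzroylc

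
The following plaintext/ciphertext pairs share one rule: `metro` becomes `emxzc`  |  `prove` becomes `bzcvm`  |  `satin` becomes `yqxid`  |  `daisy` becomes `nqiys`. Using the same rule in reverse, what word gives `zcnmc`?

m(12)→e(4) and e(4)→m(12) fit y≡25x+16 (mod 26); the inverse of 25 mod 26 is 25. Treating letters as 0–25, the rule is x ↦ 25x + 16 (mod 26).
Decoding zcnmc: z(25)→25·(25−16)≡17=r; c(2)→25·(2−16)≡14=o; n(13)→25·(13−16)≡3=d; m(12)→25·(12−16)≡4=e; c(2)→25·(2−16)≡14=o (all mod 26).

rodeo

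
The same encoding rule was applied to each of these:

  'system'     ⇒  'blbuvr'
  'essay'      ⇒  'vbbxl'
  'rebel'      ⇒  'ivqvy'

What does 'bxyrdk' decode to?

salmon

This is an affine cipher: with a=0,…,z=25, each position x becomes (19x+23) mod 26.
Decoding bxyrdk: b(1)→11·(1−23)≡18=s; x(23)→11·(23−23)≡0=a; y(24)→11·(24−23)≡11=l; r(17)→11·(17−23)≡12=m; d(3)→11·(3−23)≡14=o; k(10)→11·(10−23)≡13=n (all mod 26).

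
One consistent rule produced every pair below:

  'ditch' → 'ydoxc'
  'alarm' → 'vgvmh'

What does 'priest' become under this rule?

Compare letters: d→y is +21, i→d is +21, t→o is +21 — a constant shift. It's a constant shift of +21 (ROT21).
For priest: p+21=k, r+21=m, i+21=d, e+21=z, s+21=n, t+21=o.

kmdzno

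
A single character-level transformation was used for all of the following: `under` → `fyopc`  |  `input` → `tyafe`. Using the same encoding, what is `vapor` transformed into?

Each letter is shifted forward by 11 in the alphabet (a Caesar shift of +11).
On vapor: v+11=g, a+11=l, p+11=a, o+11=z, r+11=c.

glazc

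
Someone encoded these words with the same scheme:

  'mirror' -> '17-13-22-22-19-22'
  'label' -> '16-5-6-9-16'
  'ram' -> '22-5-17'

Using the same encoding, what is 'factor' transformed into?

10-5-7-24-19-22

Each letter is replaced by its alphabet position (a=1..z=26) + 4.
Applying it to factor: f=6→10, a=1→5, c=3→7, t=20→24, o=15→19, r=18→22.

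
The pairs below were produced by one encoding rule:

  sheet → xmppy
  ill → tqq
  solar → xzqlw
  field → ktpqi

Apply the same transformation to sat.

The shift depends on letter class: consonant s→x is +5, but vowel e→p is +11. Vowels shift forward by 11 and consonants shift forward by 5.
For sat: s(cons)+5=x, a(vowel)+11=l, t(cons)+5=y.

xly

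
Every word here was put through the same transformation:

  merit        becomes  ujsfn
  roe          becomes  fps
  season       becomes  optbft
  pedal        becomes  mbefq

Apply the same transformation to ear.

sbf

The output letters match the input read backwards, each shifted +1: merit reversed is tirem. Two steps: reverse the string, then apply a Caesar shift of +1.
For ear: reverse → rae; then shift: r+1=s, a+1=b, e+1=f.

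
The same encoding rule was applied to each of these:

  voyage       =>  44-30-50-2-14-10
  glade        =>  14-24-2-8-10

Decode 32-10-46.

With a=1..z=26, the number is 2·pos.
Undoing it on 32-10-46: 32→(32−0)÷2=16=p, 10→(10−0)÷2=5=e, 46→(46−0)÷2=23=w.

pew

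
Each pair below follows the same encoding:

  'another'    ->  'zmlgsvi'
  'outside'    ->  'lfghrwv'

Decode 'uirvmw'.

Each letter is replaced by its mirror in the alphabet: a↔z, b↔y, c↔x, and so on (the Atbash cipher).
Decoding uirvmw: u↔f, i↔r, r↔i, v↔e, m↔n, w↔d.

friend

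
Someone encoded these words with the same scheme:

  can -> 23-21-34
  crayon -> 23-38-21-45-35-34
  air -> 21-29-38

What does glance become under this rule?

c is letter #3 and maps to 23: an offset of 20. Letters become their 1-based position plus 20 (so a→21, b→22, …).
On glance: g=7→27, l=12→32, a=1→21, n=14→34, c=3→23, e=5→25.

27-32-21-34-23-25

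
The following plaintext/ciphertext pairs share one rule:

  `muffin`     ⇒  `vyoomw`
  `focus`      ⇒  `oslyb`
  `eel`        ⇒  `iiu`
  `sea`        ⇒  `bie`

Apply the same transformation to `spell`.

The shift depends on letter class: consonant m→v is +9, but vowel u→y is +4. The rule splits by letter class: vowels +4, consonants +9.
Applying it to spell: s(cons)+9=b, p(cons)+9=y, e(vowel)+4=i, l(cons)+9=u, l(cons)+9=u.

byiuu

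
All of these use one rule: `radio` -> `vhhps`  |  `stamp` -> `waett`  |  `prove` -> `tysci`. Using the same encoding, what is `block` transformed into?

fssjo

Shifts by position in radio: pos 0: r→v (+4), pos 1: a→h (+7), pos 2: d→h (+4), pos 3: i→p (+7) — repeating every 2. The shifts repeat in a cycle of length 2: positions 0,1,… shift by +4, +7, then the pattern repeats.
For block: b+4=f, l+7=s, o+4=s, c+7=j, k+4=o.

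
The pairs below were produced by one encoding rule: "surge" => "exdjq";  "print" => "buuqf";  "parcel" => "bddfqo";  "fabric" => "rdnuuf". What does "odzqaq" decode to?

cannon

It's a Vigenère-style cipher with numeric key [12,3]: position i shifts by key[i mod 2].
Reversing it on odzqaq: o−12=c, d−3=a, z−12=n, q−3=n, a−12=o, q−3=n.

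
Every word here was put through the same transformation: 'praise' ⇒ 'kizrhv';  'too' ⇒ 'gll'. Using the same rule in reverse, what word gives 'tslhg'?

Each pair mirrors across the alphabet (p↔k, r↔i, a↔z): positions sum to 25. Letters are reflected about the middle of the alphabet (position → 25−position): Atbash.
Undoing it on tslhg: t↔g, s↔h, l↔o, h↔s, g↔t.

ghost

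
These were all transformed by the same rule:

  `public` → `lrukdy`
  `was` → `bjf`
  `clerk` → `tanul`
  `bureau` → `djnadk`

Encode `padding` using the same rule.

pwrmmjy

The output letters match the input read backwards, each shifted +9: public reversed is cilbup. The word is reversed, then every letter is shifted forward by 9.
For padding: reverse → gniddap; then shift: g+9=p, n+9=w, i+9=r, d+9=m, d+9=m, a+9=j, p+9=y.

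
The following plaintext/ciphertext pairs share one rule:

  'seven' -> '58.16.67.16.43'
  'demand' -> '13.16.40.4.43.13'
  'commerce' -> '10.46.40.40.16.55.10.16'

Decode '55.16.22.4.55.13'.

regard

The formula is n = 3×(alphabet index, a=1) + 1.
Decoding 55.16.22.4.55.13: 55→(55−1)÷3=18=r, 16→(16−1)÷3=5=e, 22→(22−1)÷3=7=g, 4→(4−1)÷3=1=a, 55→(55−1)÷3=18=r, 13→(13−1)÷3=4=d.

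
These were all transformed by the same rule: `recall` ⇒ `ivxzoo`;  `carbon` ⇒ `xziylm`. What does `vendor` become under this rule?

Each pair mirrors across the alphabet (r↔i, e↔v, c↔x): positions sum to 25. Each letter is replaced by its mirror in the alphabet: a↔z, b↔y, c↔x, and so on (the Atbash cipher).
On vendor: v↔e, e↔v, n↔m, d↔w, o↔l, r↔i.

evmwli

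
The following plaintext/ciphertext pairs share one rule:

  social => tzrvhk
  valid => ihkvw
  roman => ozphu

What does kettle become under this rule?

fbyykb

s(18)→t(19) and o(14)→z(25) fit y≡5x+7 (mod 26); the inverse of 5 mod 26 is 21. Treating letters as 0–25, the rule is x ↦ 5x + 7 (mod 26).
Applying it to kettle: k(10)→5·10+7≡5=f; e(4)→5·4+7≡1=b; t(19)→5·19+7≡24=y; t(19)→5·19+7≡24=y; l(11)→5·11+7≡10=k; e(4)→5·4+7≡1=b (all mod 26).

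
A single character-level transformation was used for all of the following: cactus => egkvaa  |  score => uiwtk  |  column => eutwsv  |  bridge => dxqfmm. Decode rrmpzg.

The shifts repeat in a cycle of length 3: positions 0,1,… shift by +2, +6, +8, then the pattern repeats.
Undoing it on rrmpzg: r−2=p, r−6=l, m−8=e, p−2=n, z−6=t, g−8=y.

plenty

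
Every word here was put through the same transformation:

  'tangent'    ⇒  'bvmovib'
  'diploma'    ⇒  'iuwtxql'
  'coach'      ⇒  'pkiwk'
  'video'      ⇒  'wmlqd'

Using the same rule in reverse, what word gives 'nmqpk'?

Two steps: reverse the string, then apply a Caesar shift of +8.
Decoding nmqpk: shift back: n−8=f, m−8=e, q−8=i, p−8=h, k−8=c → feihc; then reverse → chief.

chief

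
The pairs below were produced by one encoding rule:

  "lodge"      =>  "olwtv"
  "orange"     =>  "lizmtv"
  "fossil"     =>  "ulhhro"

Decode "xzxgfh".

This is the alphabet-reversal cipher (Atbash): a becomes z, b becomes y, etc.
Undoing it on xzxgfh: x↔c, z↔a, x↔c, g↔t, f↔u, h↔s.

cactus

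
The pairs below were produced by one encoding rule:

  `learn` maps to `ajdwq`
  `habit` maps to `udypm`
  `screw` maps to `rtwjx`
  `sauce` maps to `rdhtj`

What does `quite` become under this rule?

l(11)→a(0) and e(4)→j(9) fit y≡21x+3 (mod 26); the inverse of 21 mod 26 is 5. This is an affine cipher: with a=0,…,z=25, each position x becomes (21x+3) mod 26.
On quite: q(16)→21·16+3≡1=b; u(20)→21·20+3≡7=h; i(8)→21·8+3≡15=p; t(19)→21·19+3≡12=m; e(4)→21·4+3≡9=j (all mod 26).

bhpmj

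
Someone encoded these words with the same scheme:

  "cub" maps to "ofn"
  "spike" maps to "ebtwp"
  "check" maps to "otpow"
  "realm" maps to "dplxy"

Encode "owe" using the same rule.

The shift depends on letter class: consonant c→o is +12, but vowel u→f is +11. Two shifts are in play — +11 for a/e/i/o/u, +12 for every other letter.
On owe: o(vowel)+11=z, w(cons)+12=i, e(vowel)+11=p.

zip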